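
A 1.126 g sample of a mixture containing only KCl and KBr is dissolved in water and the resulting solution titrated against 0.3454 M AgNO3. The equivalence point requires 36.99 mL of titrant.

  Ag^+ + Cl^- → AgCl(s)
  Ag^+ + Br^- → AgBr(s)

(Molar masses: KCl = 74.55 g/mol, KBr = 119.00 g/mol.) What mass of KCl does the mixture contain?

n(AgNO3) = 0.03699 × 0.3454 = 0.01278 mol
Let x = n(KCl), y = n(KBr).
Titrant: 1x + 1y = 0.01278;  mass: 74.55x + 119.00y = 1.126
Solving, x = 8.873 × 10^-3 mol, y = 3.904 × 10^-3 mol
mass of KCl = 8.873 × 10^-3 × 74.55 = 0.6614 g

0.6614 g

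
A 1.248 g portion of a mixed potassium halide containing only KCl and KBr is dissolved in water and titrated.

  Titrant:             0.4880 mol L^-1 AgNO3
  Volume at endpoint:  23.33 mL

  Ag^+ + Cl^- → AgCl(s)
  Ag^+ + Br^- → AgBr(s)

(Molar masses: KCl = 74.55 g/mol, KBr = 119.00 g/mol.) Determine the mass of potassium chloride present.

0.1792 g

n(AgNO3) = 0.02333 × 0.4880 = 0.01139 mol
Let x = n(KCl), y = n(KBr).
Titrant: 1x + 1y = 0.01139;  mass: 74.55x + 119.00y = 1.248
Solving, x = 2.403 × 10^-3 mol, y = 8.982 × 10^-3 mol
mass of KCl = 2.403 × 10^-3 × 74.55 = 0.1792 g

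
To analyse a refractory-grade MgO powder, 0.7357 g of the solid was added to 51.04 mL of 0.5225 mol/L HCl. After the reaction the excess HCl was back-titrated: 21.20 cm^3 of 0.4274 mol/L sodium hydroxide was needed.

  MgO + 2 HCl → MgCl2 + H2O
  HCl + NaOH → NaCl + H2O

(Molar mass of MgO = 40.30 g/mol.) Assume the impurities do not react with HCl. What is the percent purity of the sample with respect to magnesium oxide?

48.23 %

n(HCl) added = 0.05104 × 0.5225 = 0.02667 mol
n(NaOH) used in back-titration = 0.02120 × 0.4274 = 9.061 × 10^-3 mol
n(HCl) left over = 9.061 × 10^-3 mol (1:1 ratio)
n(HCl) consumed by analyte = 0.02667 − 9.061 × 10^-3 = 0.01761 mol
From the 1:2 ratio, n(MgO) = 1/2 × 0.01761 = 8.804 × 10^-3 mol
mass of MgO = 8.804 × 10^-3 × 40.30 = 0.3548 g
% MgO = 0.3548 / 0.7357 × 100 = 48.23 %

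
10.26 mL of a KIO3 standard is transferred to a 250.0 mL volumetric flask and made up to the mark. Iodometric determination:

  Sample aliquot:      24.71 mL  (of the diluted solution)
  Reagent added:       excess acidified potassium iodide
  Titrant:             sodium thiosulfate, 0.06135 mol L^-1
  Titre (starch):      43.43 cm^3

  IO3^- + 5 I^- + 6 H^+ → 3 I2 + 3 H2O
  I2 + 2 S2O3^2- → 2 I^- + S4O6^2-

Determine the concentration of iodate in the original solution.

0.4379 mol/L

n(S2O3^2-) = 0.04343 × 0.06135 = 2.664 × 10^-3 mol
n(I2) = n(S2O3^2-)/2 = 1.332 × 10^-3 mol
From the 1:3 ratio, n(IO3^-) in the aliquot = 1/3 × 1.332 × 10^-3 = 4.441 × 10^-4 mol
[IO3^-]_dilute = 4.441 × 10^-4 / 0.02471 = 0.01797 mol/L
[IO3^-]_original = 0.01797 × 250.0/10.26 = 0.4379 mol/L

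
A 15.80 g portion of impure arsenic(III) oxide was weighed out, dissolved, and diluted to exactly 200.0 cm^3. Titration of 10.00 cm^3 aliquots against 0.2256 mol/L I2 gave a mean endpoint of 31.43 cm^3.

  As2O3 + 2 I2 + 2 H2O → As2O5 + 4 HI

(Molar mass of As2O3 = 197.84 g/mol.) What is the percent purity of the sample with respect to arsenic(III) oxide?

88.79 %

n(I2) per titration = 0.03143 × 0.2256 = 7.091 × 10^-3 mol
From the 1:2 ratio, n(As2O3) in each aliquot = 1/2 × 7.091 × 10^-3 = 3.545 × 10^-3 mol
n(As2O3) in the whole flask = 3.545 × 10^-3 × 200.0/10.00 = 0.07091 mol
mass of As2O3 = 0.07091 × 197.84 = 14.03 g
% As2O3 = 14.03 / 15.80 × 100 = 88.79 %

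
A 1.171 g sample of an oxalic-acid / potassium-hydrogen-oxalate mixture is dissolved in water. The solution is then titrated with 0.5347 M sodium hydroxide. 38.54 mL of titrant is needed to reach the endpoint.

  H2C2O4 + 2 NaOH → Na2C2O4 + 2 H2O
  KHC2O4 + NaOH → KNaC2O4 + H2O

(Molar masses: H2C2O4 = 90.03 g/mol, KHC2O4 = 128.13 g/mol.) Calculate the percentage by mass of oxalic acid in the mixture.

67.96 %

n(NaOH) = 0.03854 × 0.5347 = 0.02061 mol
Let x = n(H2C2O4), y = n(KHC2O4).
Titrant: 2x + 1y = 0.02061;  mass: 90.03x + 128.13y = 1.171
Solving, x = 8.840 × 10^-3 mol, y = 2.928 × 10^-3 mol
mass of H2C2O4 = 8.840 × 10^-3 × 90.03 = 0.7958 g
% H2C2O4 = 0.7958 / 1.171 × 100 = 67.96 %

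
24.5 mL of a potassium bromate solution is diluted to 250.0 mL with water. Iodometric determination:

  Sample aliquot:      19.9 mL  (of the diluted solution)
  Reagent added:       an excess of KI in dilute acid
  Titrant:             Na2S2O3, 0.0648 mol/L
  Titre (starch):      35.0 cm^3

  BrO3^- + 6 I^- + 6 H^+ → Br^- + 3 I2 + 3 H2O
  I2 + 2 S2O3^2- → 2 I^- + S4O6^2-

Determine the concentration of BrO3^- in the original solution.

0.194 mol/L

n(S2O3^2-) = 0.0350 × 0.0648 = 2.27 × 10^-3 mol
n(I2) = n(S2O3^2-)/2 = 1.13 × 10^-3 mol
From the 1:3 ratio, n(BrO3^-) in the aliquot = 1/3 × 1.13 × 10^-3 = 3.78 × 10^-4 mol
[BrO3^-]_dilute = 3.78 × 10^-4 / 0.0199 = 0.0190 mol/L
[BrO3^-]_original = 0.0190 × 250.0/24.5 = 0.194 mol/L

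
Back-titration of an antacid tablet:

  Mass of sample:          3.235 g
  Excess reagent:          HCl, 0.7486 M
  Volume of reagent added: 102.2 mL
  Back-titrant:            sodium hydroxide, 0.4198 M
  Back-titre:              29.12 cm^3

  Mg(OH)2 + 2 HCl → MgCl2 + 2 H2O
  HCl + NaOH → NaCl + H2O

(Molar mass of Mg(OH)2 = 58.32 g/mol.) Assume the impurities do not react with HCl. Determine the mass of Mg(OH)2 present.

n(HCl) added = 0.1022 × 0.7486 = 0.07651 mol
n(NaOH) used in back-titration = 0.02912 × 0.4198 = 0.01222 mol
n(HCl) left over = 0.01222 mol (1:1 ratio)
n(HCl) consumed by analyte = 0.07651 − 0.01222 = 0.06428 mol
From the 1:2 ratio, n(Mg(OH)2) = 1/2 × 0.06428 = 0.03214 mol
mass of Mg(OH)2 = 0.03214 × 58.32 = 1.874 g

1.874 g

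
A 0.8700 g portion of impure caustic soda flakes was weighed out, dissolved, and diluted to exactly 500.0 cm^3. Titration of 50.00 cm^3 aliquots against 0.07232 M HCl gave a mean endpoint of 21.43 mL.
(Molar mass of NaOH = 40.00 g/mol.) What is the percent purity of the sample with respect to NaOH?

NaOH + HCl → NaCl + H2O
n(HCl) per titration = 0.02143 × 0.07232 = 1.550 × 10^-3 mol
n(NaOH) in each aliquot = 1.550 × 10^-3 mol (1:1 ratio)
n(NaOH) in the whole flask = 1.550 × 10^-3 × 500.0/50.00 = 0.01550 mol
mass of NaOH = 0.01550 × 40.00 = 0.6199 g
% NaOH = 0.6199 / 0.8700 × 100 = 71.26 %

71.26 %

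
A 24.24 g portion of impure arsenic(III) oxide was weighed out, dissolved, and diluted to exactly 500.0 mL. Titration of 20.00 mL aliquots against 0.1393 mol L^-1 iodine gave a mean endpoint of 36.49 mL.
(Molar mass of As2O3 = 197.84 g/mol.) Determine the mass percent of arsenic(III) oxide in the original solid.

As2O3 + 2 I2 + 2 H2O → As2O5 + 4 HI
n(I2) per titration = 0.03649 × 0.1393 = 5.083 × 10^-3 mol
From the 1:2 ratio, n(As2O3) in each aliquot = 1/2 × 5.083 × 10^-3 = 2.542 × 10^-3 mol
n(As2O3) in the whole flask = 2.542 × 10^-3 × 500.0/20.00 = 0.06354 mol
mass of As2O3 = 0.06354 × 197.84 = 12.57 g
% As2O3 = 12.57 / 24.24 × 100 = 51.86 %

51.86 %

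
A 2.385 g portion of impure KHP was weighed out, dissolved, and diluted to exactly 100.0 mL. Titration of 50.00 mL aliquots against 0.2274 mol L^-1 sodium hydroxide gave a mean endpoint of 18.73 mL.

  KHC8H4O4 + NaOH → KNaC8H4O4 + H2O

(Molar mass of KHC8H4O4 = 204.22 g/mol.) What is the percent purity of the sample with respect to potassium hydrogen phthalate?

72.94 %

n(NaOH) per titration = 0.01873 × 0.2274 = 4.259 × 10^-3 mol
n(KHC8H4O4) in each aliquot = 4.259 × 10^-3 mol (1:1 ratio)
n(KHC8H4O4) in the whole flask = 4.259 × 10^-3 × 100.0/50.00 = 8.518 × 10^-3 mol
mass of KHC8H4O4 = 8.518 × 10^-3 × 204.22 = 1.740 g
% KHC8H4O4 = 1.740 / 2.385 × 100 = 72.94 %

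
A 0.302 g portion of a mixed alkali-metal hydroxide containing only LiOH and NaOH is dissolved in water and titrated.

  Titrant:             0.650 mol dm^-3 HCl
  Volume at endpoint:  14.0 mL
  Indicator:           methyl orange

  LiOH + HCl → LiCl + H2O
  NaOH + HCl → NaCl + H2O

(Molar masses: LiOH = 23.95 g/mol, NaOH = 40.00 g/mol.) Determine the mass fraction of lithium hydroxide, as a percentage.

n(HCl) = 0.0140 × 0.650 = 9.10 × 10^-3 mol
Let x = n(LiOH), y = n(NaOH).
Titrant: 1x + 1y = 9.10 × 10^-3;  mass: 23.95x + 40.00y = 0.302
Solving, x = 3.86 × 10^-3 mol, y = 5.24 × 10^-3 mol
mass of LiOH = 3.86 × 10^-3 × 23.95 = 0.0925 g
% LiOH = 0.0925 / 0.302 × 100 = 30.6 %

30.6 %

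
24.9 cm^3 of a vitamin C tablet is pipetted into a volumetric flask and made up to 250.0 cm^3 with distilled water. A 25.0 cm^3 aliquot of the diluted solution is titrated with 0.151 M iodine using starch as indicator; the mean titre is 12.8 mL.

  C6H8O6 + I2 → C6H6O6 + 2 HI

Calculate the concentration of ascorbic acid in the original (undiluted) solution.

n(I2) = 0.0128 × 0.151 = 1.93 × 10^-3 mol
n(C6H8O6) in the aliquot = 1.93 × 10^-3 mol (1:1 ratio)
[C6H8O6]_dilute = 1.93 × 10^-3 / 0.0250 = 0.0773 mol/L
Dilution factor = 250.0 / 24.9 = 10.04
[C6H8O6]_stock = 0.0773 × 10.04 = 0.776 mol/L

0.776 M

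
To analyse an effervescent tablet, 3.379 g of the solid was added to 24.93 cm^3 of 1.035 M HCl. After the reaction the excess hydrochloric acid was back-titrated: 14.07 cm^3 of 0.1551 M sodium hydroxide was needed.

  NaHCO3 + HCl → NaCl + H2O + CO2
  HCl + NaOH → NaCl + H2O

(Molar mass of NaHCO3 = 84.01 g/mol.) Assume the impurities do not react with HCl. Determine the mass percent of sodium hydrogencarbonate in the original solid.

58.73 %

n(HCl) added = 0.02493 × 1.035 = 0.02580 mol
n(NaOH) used in back-titration = 0.01407 × 0.1551 = 2.182 × 10^-3 mol
n(HCl) left over = 2.182 × 10^-3 mol (1:1 ratio)
n(HCl) consumed by analyte = 0.02580 − 2.182 × 10^-3 = 0.02362 mol
n(NaHCO3) = 0.02362 mol (1:1 ratio)
mass of NaHCO3 = 0.02362 × 84.01 = 1.984 g
% NaHCO3 = 1.984 / 3.379 × 100 = 58.73 %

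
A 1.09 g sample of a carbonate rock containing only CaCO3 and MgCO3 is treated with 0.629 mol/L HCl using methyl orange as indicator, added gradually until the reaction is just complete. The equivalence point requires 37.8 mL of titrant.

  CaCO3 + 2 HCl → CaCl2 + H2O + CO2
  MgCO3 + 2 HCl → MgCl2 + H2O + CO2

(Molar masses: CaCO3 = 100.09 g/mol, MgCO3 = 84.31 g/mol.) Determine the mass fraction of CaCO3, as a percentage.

n(HCl) = 0.0378 × 0.629 = 0.0238 mol
Let x = n(CaCO3), y = n(MgCO3).
Titrant: 2x + 2y = 0.0238;  mass: 100.09x + 84.31y = 1.09
Solving, x = 5.56 × 10^-3 mol, y = 6.33 × 10^-3 mol
mass of CaCO3 = 5.56 × 10^-3 × 100.09 = 0.556 g
% CaCO3 = 0.556 / 1.09 × 100 = 51.0 %

51.0 %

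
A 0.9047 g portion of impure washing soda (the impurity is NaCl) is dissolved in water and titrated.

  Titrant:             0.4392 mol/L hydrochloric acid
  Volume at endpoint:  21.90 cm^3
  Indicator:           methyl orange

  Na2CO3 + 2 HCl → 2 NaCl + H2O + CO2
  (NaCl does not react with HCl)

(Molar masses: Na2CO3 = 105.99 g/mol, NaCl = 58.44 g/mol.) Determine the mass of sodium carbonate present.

n(HCl) = 0.02190 × 0.4392 = 9.618 × 10^-3 mol
Let x = n(Na2CO3), y = n(NaCl).
Titrant: 2x = 9.618 × 10^-3;  mass: 105.99x + 58.44y = 0.9047
Solving, x = 4.809 × 10^-3 mol, y = 6.759 × 10^-3 mol
mass of Na2CO3 = 4.809 × 10^-3 × 105.99 = 0.5097 g

0.5097 g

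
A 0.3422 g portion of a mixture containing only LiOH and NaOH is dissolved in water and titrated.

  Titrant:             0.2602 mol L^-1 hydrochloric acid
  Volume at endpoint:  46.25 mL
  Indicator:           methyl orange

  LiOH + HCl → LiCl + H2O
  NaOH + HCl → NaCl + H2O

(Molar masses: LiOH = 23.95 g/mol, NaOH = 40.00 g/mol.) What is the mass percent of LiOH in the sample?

60.69 %

n(HCl) = 0.04625 × 0.2602 = 0.01203 mol
Let x = n(LiOH), y = n(NaOH).
Titrant: 1x + 1y = 0.01203;  mass: 23.95x + 40.00y = 0.3422
Solving, x = 8.671 × 10^-3 mol, y = 3.363 × 10^-3 mol
mass of LiOH = 8.671 × 10^-3 × 23.95 = 0.2077 g
% LiOH = 0.2077 / 0.3422 × 100 = 60.69 %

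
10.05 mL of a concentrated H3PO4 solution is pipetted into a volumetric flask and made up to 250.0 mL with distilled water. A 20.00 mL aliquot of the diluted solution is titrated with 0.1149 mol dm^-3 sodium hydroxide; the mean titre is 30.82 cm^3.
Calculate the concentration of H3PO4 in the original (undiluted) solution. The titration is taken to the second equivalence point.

2.202 mol/L

H3PO4 + 2 NaOH → Na2HPO4 + 2 H2O
n(NaOH) = 0.03082 × 0.1149 = 3.541 × 10^-3 mol
From the 1:2 ratio, n(H3PO4) in the aliquot = 1/2 × 3.541 × 10^-3 = 1.771 × 10^-3 mol
[H3PO4]_dilute = 1.771 × 10^-3 / 0.02000 = 0.08853 mol/L
Dilution factor = 250.0 / 10.05 = 24.88
[H3PO4]_stock = 0.08853 × 24.88 = 2.202 mol/L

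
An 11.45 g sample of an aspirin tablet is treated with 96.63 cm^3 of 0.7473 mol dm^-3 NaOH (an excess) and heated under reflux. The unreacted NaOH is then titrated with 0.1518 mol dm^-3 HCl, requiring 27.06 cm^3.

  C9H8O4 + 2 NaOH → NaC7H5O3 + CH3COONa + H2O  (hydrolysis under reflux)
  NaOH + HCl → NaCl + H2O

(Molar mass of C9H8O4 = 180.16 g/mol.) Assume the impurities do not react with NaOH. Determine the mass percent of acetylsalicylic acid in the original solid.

53.58 %

n(NaOH) added = 0.09663 × 0.7473 = 0.07221 mol
n(HCl) used in back-titration = 0.02706 × 0.1518 = 4.108 × 10^-3 mol
n(NaOH) left over = 4.108 × 10^-3 mol (1:1 ratio)
n(NaOH) consumed by analyte = 0.07221 − 4.108 × 10^-3 = 0.06810 mol
From the 1:2 ratio, n(C9H8O4) = 1/2 × 0.06810 = 0.03405 mol
mass of C9H8O4 = 0.03405 × 180.16 = 6.135 g
% C9H8O4 = 6.135 / 11.45 × 100 = 53.58 %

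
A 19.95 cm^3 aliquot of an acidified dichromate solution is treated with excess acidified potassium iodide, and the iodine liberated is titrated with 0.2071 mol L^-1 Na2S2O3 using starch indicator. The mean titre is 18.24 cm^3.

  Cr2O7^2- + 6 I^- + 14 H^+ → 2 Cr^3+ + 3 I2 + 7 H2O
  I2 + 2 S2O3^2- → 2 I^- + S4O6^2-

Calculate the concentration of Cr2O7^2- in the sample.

0.03156 mol/L

n(S2O3^2-) = 0.01824 × 0.2071 = 3.778 × 10^-3 mol
n(I2) = n(S2O3^2-)/2 = 1.889 × 10^-3 mol
From the 1:3 ratio, n(Cr2O7^2-) in the aliquot = 1/3 × 1.889 × 10^-3 = 6.296 × 10^-4 mol
[Cr2O7^2-] = 6.296 × 10^-4 / 0.01995 = 0.03156 mol/L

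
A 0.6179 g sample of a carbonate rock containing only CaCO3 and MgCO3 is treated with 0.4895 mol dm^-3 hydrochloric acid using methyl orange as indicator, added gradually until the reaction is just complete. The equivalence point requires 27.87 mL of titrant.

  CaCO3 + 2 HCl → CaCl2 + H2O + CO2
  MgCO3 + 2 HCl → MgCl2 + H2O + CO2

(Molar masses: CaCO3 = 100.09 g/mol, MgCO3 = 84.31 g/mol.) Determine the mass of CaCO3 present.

n(HCl) = 0.02787 × 0.4895 = 0.01364 mol
Let x = n(CaCO3), y = n(MgCO3).
Titrant: 2x + 2y = 0.01364;  mass: 100.09x + 84.31y = 0.6179
Solving, x = 2.713 × 10^-3 mol, y = 4.109 × 10^-3 mol
mass of CaCO3 = 2.713 × 10^-3 × 100.09 = 0.2715 g

0.2715 g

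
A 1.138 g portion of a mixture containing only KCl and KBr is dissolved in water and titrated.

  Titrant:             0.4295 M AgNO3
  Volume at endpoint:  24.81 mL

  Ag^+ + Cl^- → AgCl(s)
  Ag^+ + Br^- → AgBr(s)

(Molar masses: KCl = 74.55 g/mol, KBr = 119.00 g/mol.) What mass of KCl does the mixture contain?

0.2181 g

n(AgNO3) = 0.02481 × 0.4295 = 0.01066 mol
Let x = n(KCl), y = n(KBr).
Titrant: 1x + 1y = 0.01066;  mass: 74.55x + 119.00y = 1.138
Solving, x = 2.926 × 10^-3 mol, y = 7.730 × 10^-3 mol
mass of KCl = 2.926 × 10^-3 × 74.55 = 0.2181 g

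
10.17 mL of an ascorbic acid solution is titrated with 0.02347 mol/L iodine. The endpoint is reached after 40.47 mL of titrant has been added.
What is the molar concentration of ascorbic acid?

C6H8O6 + I2 → C6H6O6 + 2 HI
n(I2) = 0.04047 L × 0.02347 mol/L = 9.498 × 10^-4 mol
n(C6H8O6) = 9.498 × 10^-4 mol (1:1 mole ratio)
[C6H8O6] = 9.498 × 10^-4 mol / 0.01017 L = 0.09340 mol/L

0.09340 mol/L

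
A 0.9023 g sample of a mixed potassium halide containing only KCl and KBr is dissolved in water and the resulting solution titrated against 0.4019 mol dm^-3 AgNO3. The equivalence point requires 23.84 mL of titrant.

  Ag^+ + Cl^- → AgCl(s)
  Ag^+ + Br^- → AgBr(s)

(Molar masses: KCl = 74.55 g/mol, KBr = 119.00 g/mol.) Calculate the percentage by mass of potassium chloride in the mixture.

n(AgNO3) = 0.02384 × 0.4019 = 9.581 × 10^-3 mol
Let x = n(KCl), y = n(KBr).
Titrant: 1x + 1y = 9.581 × 10^-3;  mass: 74.55x + 119.00y = 0.9023
Solving, x = 5.352 × 10^-3 mol, y = 4.230 × 10^-3 mol
mass of KCl = 5.352 × 10^-3 × 74.55 = 0.3990 g
% KCl = 0.3990 / 0.9023 × 100 = 44.22 %

44.22 %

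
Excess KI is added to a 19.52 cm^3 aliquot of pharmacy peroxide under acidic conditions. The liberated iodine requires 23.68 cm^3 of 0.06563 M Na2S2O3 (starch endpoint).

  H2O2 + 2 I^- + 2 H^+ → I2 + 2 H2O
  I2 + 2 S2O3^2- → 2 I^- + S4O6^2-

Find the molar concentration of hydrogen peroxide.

0.03981 M

n(S2O3^2-) = 0.02368 × 0.06563 = 1.554 × 10^-3 mol
n(I2) = n(S2O3^2-)/2 = 7.771 × 10^-4 mol
n(H2O2) in the aliquot = 7.771 × 10^-4 mol (1:1 ratio)
[H2O2] = 7.771 × 10^-4 / 0.01952 = 0.03981 mol/L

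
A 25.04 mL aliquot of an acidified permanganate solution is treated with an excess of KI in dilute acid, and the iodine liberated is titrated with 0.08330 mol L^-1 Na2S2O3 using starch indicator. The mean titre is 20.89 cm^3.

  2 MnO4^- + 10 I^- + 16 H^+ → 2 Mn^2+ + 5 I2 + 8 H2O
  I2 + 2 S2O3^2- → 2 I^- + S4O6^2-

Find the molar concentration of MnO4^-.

n(S2O3^2-) = 0.02089 × 0.08330 = 1.740 × 10^-3 mol
n(I2) = n(S2O3^2-)/2 = 8.701 × 10^-4 mol
From the 2:5 ratio, n(MnO4^-) in the aliquot = 2/5 × 8.701 × 10^-4 = 3.480 × 10^-4 mol
[MnO4^-] = 3.480 × 10^-4 / 0.02504 = 0.01390 mol/L

0.01390 mol/L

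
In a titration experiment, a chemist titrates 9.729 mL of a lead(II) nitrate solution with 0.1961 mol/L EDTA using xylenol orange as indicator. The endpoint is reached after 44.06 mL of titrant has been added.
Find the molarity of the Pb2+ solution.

Pb^2+ + EDTA^4- → [Pb(EDTA)]^2-
n(EDTA) = 0.04406 L × 0.1961 mol/L = 8.640 × 10^-3 mol
n(Pb2+) = 8.640 × 10^-3 mol (1:1 mole ratio)
[Pb2+] = 8.640 × 10^-3 mol / 0.009729 L = 0.8881 mol/L

0.8881 mol/L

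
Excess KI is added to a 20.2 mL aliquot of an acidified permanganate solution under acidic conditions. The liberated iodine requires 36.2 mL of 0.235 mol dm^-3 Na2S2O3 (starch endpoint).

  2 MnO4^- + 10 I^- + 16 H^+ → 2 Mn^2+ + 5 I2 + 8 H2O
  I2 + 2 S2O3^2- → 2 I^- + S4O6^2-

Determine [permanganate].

n(S2O3^2-) = 0.0362 × 0.235 = 8.51 × 10^-3 mol
n(I2) = n(S2O3^2-)/2 = 4.25 × 10^-3 mol
From the 2:5 ratio, n(MnO4^-) in the aliquot = 2/5 × 4.25 × 10^-3 = 1.70 × 10^-3 mol
[MnO4^-] = 1.70 × 10^-3 / 0.0202 = 0.0842 mol/L

0.0842 mol/L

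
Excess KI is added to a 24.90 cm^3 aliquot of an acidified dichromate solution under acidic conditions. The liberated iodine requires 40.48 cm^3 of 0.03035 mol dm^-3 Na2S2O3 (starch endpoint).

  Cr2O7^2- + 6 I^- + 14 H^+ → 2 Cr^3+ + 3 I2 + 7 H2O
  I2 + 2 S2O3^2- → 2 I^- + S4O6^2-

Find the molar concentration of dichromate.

0.008223 mol/L

n(S2O3^2-) = 0.04048 × 0.03035 = 1.229 × 10^-3 mol
n(I2) = n(S2O3^2-)/2 = 6.143 × 10^-4 mol
From the 1:3 ratio, n(Cr2O7^2-) in the aliquot = 1/3 × 6.143 × 10^-4 = 2.048 × 10^-4 mol
[Cr2O7^2-] = 2.048 × 10^-4 / 0.02490 = 0.008223 mol/L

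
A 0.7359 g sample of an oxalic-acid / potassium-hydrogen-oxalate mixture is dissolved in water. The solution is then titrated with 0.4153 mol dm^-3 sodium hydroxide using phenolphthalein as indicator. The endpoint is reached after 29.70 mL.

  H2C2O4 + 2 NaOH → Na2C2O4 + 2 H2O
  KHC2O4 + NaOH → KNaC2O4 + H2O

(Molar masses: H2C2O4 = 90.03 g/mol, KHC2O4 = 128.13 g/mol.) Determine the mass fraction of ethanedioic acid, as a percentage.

62.15 %

n(NaOH) = 0.02970 × 0.4153 = 0.01233 mol
Let x = n(H2C2O4), y = n(KHC2O4).
Titrant: 2x + 1y = 0.01233;  mass: 90.03x + 128.13y = 0.7359
Solving, x = 5.080 × 10^-3 mol, y = 2.174 × 10^-3 mol
mass of H2C2O4 = 5.080 × 10^-3 × 90.03 = 0.4574 g
% H2C2O4 = 0.4574 / 0.7359 × 100 = 62.15 %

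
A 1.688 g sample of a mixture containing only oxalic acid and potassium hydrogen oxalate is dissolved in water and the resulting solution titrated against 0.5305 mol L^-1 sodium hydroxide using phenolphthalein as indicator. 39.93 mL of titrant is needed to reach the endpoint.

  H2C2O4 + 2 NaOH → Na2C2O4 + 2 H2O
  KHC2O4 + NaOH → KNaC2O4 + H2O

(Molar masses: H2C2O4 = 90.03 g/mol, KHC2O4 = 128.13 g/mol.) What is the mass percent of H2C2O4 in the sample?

32.92 %

n(NaOH) = 0.03993 × 0.5305 = 0.02118 mol
Let x = n(H2C2O4), y = n(KHC2O4).
Titrant: 2x + 1y = 0.02118;  mass: 90.03x + 128.13y = 1.688
Solving, x = 6.173 × 10^-3 mol, y = 8.837 × 10^-3 mol
mass of H2C2O4 = 6.173 × 10^-3 × 90.03 = 0.5558 g
% H2C2O4 = 0.5558 / 1.688 × 100 = 32.92 %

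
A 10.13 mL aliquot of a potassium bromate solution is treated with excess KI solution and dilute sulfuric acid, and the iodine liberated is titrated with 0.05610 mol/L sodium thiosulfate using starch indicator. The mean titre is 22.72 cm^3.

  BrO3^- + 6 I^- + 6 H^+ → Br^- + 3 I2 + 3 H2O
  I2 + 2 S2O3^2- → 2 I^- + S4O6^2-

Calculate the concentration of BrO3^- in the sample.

n(S2O3^2-) = 0.02272 × 0.05610 = 1.275 × 10^-3 mol
n(I2) = n(S2O3^2-)/2 = 6.373 × 10^-4 mol
From the 1:3 ratio, n(BrO3^-) in the aliquot = 1/3 × 6.373 × 10^-4 = 2.124 × 10^-4 mol
[BrO3^-] = 2.124 × 10^-4 / 0.01013 = 0.02097 mol/L

0.02097 mol/L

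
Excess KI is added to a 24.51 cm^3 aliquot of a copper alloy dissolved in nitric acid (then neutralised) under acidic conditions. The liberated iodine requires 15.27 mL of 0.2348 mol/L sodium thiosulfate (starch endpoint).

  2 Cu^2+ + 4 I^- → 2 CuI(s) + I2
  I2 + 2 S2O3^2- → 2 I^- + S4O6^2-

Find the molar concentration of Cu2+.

0.1463 mol/L

n(S2O3^2-) = 0.01527 × 0.2348 = 3.585 × 10^-3 mol
n(I2) = n(S2O3^2-)/2 = 1.793 × 10^-3 mol
From the 2:1 ratio, n(Cu2+) in the aliquot = 2/1 × 1.793 × 10^-3 = 3.585 × 10^-3 mol
[Cu2+] = 3.585 × 10^-3 / 0.02451 = 0.1463 mol/L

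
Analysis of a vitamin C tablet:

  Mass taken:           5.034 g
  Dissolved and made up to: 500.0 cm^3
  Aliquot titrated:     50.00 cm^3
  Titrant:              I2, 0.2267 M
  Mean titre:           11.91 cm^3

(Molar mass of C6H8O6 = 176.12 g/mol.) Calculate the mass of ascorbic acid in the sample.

4.755 g

C6H8O6 + I2 → C6H6O6 + 2 HI
n(I2) per titration = 0.01191 × 0.2267 = 2.700 × 10^-3 mol
n(C6H8O6) in each aliquot = 2.700 × 10^-3 mol (1:1 ratio)
n(C6H8O6) in the whole flask = 2.700 × 10^-3 × 500.0/50.00 = 0.02700 mol
mass of C6H8O6 = 0.02700 × 176.12 = 4.755 g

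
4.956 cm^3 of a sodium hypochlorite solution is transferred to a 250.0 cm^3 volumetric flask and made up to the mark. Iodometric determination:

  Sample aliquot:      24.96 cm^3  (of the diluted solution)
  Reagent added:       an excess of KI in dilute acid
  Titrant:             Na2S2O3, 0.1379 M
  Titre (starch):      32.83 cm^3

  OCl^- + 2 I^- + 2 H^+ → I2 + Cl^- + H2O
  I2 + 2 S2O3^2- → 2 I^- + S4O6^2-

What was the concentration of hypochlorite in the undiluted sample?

4.575 M

n(S2O3^2-) = 0.03283 × 0.1379 = 4.527 × 10^-3 mol
n(I2) = n(S2O3^2-)/2 = 2.264 × 10^-3 mol
n(OCl^-) in the aliquot = 2.264 × 10^-3 mol (1:1 ratio)
[OCl^-]_dilute = 2.264 × 10^-3 / 0.02496 = 0.09069 mol/L
[OCl^-]_original = 0.09069 × 250.0/4.956 = 4.575 mol/L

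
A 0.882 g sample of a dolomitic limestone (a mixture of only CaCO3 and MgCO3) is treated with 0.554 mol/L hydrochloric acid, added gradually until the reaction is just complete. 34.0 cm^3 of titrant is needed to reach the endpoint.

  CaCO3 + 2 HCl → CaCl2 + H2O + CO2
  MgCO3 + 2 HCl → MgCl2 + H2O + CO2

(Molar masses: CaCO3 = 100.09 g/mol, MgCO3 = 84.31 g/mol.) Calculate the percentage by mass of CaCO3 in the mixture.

n(HCl) = 0.0340 × 0.554 = 0.0188 mol
Let x = n(CaCO3), y = n(MgCO3).
Titrant: 2x + 2y = 0.0188;  mass: 100.09x + 84.31y = 0.882
Solving, x = 5.57 × 10^-3 mol, y = 3.84 × 10^-3 mol
mass of CaCO3 = 5.57 × 10^-3 × 100.09 = 0.558 g
% CaCO3 = 0.558 / 0.882 × 100 = 63.3 %

63.3 %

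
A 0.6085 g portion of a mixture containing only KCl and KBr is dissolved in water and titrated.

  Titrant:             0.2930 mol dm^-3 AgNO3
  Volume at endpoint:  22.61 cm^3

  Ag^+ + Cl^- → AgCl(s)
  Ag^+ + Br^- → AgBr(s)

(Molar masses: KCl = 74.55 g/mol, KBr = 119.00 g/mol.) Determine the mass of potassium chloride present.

n(AgNO3) = 0.02261 × 0.2930 = 6.625 × 10^-3 mol
Let x = n(KCl), y = n(KBr).
Titrant: 1x + 1y = 6.625 × 10^-3;  mass: 74.55x + 119.00y = 0.6085
Solving, x = 4.046 × 10^-3 mol, y = 2.579 × 10^-3 mol
mass of KCl = 4.046 × 10^-3 × 74.55 = 0.3016 g

0.3016 g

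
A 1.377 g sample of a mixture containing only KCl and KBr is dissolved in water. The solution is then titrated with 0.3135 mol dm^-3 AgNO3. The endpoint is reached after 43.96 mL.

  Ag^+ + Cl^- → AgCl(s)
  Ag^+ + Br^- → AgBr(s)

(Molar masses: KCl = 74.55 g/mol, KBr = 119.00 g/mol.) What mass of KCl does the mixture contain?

0.4411 g

n(AgNO3) = 0.04396 × 0.3135 = 0.01378 mol
Let x = n(KCl), y = n(KBr).
Titrant: 1x + 1y = 0.01378;  mass: 74.55x + 119.00y = 1.377
Solving, x = 5.917 × 10^-3 mol, y = 7.865 × 10^-3 mol
mass of KCl = 5.917 × 10^-3 × 74.55 = 0.4411 g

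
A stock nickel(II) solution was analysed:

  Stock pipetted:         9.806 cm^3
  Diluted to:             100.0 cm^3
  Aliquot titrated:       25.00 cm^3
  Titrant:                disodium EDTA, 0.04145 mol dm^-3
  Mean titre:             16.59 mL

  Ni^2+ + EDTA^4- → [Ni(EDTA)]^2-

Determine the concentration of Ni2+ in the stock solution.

n(EDTA) = 0.01659 × 0.04145 = 6.877 × 10^-4 mol
n(Ni2+) in the aliquot = 6.877 × 10^-4 mol (1:1 ratio)
[Ni2+]_dilute = 6.877 × 10^-4 / 0.02500 = 0.02751 mol/L
Dilution factor = 100.0 / 9.806 = 10.20
[Ni2+]_stock = 0.02751 × 10.20 = 0.2805 mol/L

0.2805 mol/L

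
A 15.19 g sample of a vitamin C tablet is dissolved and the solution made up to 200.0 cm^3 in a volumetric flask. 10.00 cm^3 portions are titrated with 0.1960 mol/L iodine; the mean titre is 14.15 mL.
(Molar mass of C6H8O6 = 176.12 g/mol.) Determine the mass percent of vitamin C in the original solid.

C6H8O6 + I2 → C6H6O6 + 2 HI
n(I2) per titration = 0.01415 × 0.1960 = 2.773 × 10^-3 mol
n(C6H8O6) in each aliquot = 2.773 × 10^-3 mol (1:1 ratio)
n(C6H8O6) in the whole flask = 2.773 × 10^-3 × 200.0/10.00 = 0.05547 mol
mass of C6H8O6 = 0.05547 × 176.12 = 9.769 g
% C6H8O6 = 9.769 / 15.19 × 100 = 64.31 %

64.31 %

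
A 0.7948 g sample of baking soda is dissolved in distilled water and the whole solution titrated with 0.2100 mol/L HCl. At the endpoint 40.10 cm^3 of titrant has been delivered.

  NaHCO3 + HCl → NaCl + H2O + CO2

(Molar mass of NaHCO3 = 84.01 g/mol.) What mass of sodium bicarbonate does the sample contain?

n(HCl) = 0.04010 L × 0.2100 mol/L = 8.421 × 10^-3 mol
n(NaHCO3) = 8.421 × 10^-3 mol (1:1 ratio)
mass of NaHCO3 = 8.421 × 10^-3 × 84.01 g/mol = 0.7074 g

0.7074 g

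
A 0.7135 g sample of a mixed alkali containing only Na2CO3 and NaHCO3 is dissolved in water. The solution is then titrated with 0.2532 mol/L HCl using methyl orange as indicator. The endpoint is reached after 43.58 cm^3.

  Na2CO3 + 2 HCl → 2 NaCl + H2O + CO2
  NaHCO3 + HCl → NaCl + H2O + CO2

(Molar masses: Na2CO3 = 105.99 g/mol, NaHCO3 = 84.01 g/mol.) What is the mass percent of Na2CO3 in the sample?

51.13 %

n(HCl) = 0.04358 × 0.2532 = 0.01103 mol
Let x = n(Na2CO3), y = n(NaHCO3).
Titrant: 2x + 1y = 0.01103;  mass: 105.99x + 84.01y = 0.7135
Solving, x = 3.442 × 10^-3 mol, y = 4.151 × 10^-3 mol
mass of Na2CO3 = 3.442 × 10^-3 × 105.99 = 0.3648 g
% Na2CO3 = 0.3648 / 0.7135 × 100 = 51.13 %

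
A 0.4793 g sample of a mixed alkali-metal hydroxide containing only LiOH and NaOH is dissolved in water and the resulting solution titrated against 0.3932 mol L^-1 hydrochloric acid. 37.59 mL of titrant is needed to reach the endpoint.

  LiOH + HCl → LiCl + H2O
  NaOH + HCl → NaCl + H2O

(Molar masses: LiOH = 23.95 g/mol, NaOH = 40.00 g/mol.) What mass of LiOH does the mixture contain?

n(HCl) = 0.03759 × 0.3932 = 0.01478 mol
Let x = n(LiOH), y = n(NaOH).
Titrant: 1x + 1y = 0.01478;  mass: 23.95x + 40.00y = 0.4793
Solving, x = 6.973 × 10^-3 mol, y = 7.807 × 10^-3 mol
mass of LiOH = 6.973 × 10^-3 × 23.95 = 0.1670 g

0.1670 g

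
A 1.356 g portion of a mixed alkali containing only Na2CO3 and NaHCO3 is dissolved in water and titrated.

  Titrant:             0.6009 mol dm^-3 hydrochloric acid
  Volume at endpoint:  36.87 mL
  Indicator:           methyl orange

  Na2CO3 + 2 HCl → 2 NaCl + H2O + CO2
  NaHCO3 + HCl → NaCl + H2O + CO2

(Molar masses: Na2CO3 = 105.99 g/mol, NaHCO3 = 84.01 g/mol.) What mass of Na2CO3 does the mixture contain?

0.8633 g

n(HCl) = 0.03687 × 0.6009 = 0.02216 mol
Let x = n(Na2CO3), y = n(NaHCO3).
Titrant: 2x + 1y = 0.02216;  mass: 105.99x + 84.01y = 1.356
Solving, x = 8.145 × 10^-3 mol, y = 5.864 × 10^-3 mol
mass of Na2CO3 = 8.145 × 10^-3 × 105.99 = 0.8633 g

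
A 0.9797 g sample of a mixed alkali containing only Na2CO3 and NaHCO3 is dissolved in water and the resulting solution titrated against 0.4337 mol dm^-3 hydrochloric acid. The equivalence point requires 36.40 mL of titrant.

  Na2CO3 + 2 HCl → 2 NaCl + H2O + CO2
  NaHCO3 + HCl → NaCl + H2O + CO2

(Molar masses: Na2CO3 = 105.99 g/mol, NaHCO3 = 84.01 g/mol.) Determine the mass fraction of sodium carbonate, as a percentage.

60.44 %

n(HCl) = 0.03640 × 0.4337 = 0.01579 mol
Let x = n(Na2CO3), y = n(NaHCO3).
Titrant: 2x + 1y = 0.01579;  mass: 105.99x + 84.01y = 0.9797
Solving, x = 5.587 × 10^-3 mol, y = 4.613 × 10^-3 mol
mass of Na2CO3 = 5.587 × 10^-3 × 105.99 = 0.5921 g
% Na2CO3 = 0.5921 / 0.9797 × 100 = 60.44 %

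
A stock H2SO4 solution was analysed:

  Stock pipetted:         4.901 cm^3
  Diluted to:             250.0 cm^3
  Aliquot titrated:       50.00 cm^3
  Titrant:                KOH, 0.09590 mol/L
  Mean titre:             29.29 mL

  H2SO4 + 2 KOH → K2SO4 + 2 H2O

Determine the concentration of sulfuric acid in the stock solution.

1.433 mol/L

n(KOH) = 0.02929 × 0.09590 = 2.809 × 10^-3 mol
From the 1:2 ratio, n(H2SO4) in the aliquot = 1/2 × 2.809 × 10^-3 = 1.404 × 10^-3 mol
[H2SO4]_dilute = 1.404 × 10^-3 / 0.05000 = 0.02809 mol/L
Dilution factor = 250.0 / 4.901 = 51.01
[H2SO4]_stock = 0.02809 × 51.01 = 1.433 mol/L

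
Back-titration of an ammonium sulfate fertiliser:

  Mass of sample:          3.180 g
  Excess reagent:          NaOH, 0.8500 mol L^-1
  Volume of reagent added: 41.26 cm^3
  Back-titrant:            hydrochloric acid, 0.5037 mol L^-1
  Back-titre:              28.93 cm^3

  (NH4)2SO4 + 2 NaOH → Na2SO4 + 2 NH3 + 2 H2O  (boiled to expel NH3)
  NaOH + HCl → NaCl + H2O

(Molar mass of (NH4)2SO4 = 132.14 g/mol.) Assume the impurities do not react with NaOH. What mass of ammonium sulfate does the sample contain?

n(NaOH) added = 0.04126 × 0.8500 = 0.03507 mol
n(HCl) used in back-titration = 0.02893 × 0.5037 = 0.01457 mol
n(NaOH) left over = 0.01457 mol (1:1 ratio)
n(NaOH) consumed by analyte = 0.03507 − 0.01457 = 0.02050 mol
From the 1:2 ratio, n((NH4)2SO4) = 1/2 × 0.02050 = 0.01025 mol
mass of (NH4)2SO4 = 0.01025 × 132.14 = 1.354 g

1.354 g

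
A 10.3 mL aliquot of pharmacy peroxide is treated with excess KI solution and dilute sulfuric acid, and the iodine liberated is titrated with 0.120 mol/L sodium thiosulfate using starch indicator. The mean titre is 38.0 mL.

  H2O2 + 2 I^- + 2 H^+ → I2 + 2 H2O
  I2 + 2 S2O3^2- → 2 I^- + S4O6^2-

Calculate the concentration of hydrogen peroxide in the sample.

0.221 mol/L

n(S2O3^2-) = 0.0380 × 0.120 = 4.56 × 10^-3 mol
n(I2) = n(S2O3^2-)/2 = 2.28 × 10^-3 mol
n(H2O2) in the aliquot = 2.28 × 10^-3 mol (1:1 ratio)
[H2O2] = 2.28 × 10^-3 / 0.0103 = 0.221 mol/L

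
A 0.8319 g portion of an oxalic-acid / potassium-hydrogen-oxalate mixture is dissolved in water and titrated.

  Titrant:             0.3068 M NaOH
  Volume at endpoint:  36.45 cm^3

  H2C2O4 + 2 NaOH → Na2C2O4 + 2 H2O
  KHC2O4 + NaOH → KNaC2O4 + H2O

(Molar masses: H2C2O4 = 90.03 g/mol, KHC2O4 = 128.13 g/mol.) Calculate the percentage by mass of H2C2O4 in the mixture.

n(NaOH) = 0.03645 × 0.3068 = 0.01118 mol
Let x = n(H2C2O4), y = n(KHC2O4).
Titrant: 2x + 1y = 0.01118;  mass: 90.03x + 128.13y = 0.8319
Solving, x = 3.615 × 10^-3 mol, y = 3.952 × 10^-3 mol
mass of H2C2O4 = 3.615 × 10^-3 × 90.03 = 0.3255 g
% H2C2O4 = 0.3255 / 0.8319 × 100 = 39.12 %

39.12 %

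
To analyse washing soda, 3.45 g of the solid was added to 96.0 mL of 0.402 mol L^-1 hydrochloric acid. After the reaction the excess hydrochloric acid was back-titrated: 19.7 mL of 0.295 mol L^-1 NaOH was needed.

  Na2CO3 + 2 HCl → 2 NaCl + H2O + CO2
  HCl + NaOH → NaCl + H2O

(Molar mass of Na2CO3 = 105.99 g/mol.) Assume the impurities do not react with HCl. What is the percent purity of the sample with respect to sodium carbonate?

n(HCl) added = 0.0960 × 0.402 = 0.0386 mol
n(NaOH) used in back-titration = 0.0197 × 0.295 = 5.81 × 10^-3 mol
n(HCl) left over = 5.81 × 10^-3 mol (1:1 ratio)
n(HCl) consumed by analyte = 0.0386 − 5.81 × 10^-3 = 0.0328 mol
From the 1:2 ratio, n(Na2CO3) = 1/2 × 0.0328 = 0.0164 mol
mass of Na2CO3 = 0.0164 × 105.99 = 1.74 g
% Na2CO3 = 1.74 / 3.45 × 100 = 50.4 %

50.4 %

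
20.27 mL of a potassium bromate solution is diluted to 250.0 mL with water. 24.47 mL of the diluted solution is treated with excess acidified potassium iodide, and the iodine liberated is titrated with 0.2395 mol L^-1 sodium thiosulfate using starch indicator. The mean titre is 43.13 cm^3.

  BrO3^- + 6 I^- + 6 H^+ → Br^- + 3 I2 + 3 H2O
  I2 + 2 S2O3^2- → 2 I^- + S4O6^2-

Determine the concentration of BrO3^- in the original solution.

0.8677 mol/L

n(S2O3^2-) = 0.04313 × 0.2395 = 0.01033 mol
n(I2) = n(S2O3^2-)/2 = 5.165 × 10^-3 mol
From the 1:3 ratio, n(BrO3^-) in the aliquot = 1/3 × 5.165 × 10^-3 = 1.722 × 10^-3 mol
[BrO3^-]_dilute = 1.722 × 10^-3 / 0.02447 = 0.07036 mol/L
[BrO3^-]_original = 0.07036 × 250.0/20.27 = 0.8677 mol/L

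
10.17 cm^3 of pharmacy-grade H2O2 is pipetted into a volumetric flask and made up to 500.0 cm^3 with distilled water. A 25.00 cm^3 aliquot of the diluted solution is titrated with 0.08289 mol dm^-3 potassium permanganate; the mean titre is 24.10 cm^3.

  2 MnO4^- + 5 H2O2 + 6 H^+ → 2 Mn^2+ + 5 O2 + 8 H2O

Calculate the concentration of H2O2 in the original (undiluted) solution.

9.821 mol/L

n(KMnO4) = 0.02410 × 0.08289 = 1.998 × 10^-3 mol
From the 5:2 ratio, n(H2O2) in the aliquot = 5/2 × 1.998 × 10^-3 = 4.994 × 10^-3 mol
[H2O2]_dilute = 4.994 × 10^-3 / 0.02500 = 0.1998 mol/L
Dilution factor = 500.0 / 10.17 = 49.16
[H2O2]_stock = 0.1998 × 49.16 = 9.821 mol/L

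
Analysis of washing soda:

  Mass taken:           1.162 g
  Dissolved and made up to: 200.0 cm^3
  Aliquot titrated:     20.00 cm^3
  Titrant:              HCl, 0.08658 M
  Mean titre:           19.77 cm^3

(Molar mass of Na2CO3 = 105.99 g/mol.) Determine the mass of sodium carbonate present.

0.9071 g

Na2CO3 + 2 HCl → 2 NaCl + H2O + CO2
n(HCl) per titration = 0.01977 × 0.08658 = 1.712 × 10^-3 mol
From the 1:2 ratio, n(Na2CO3) in each aliquot = 1/2 × 1.712 × 10^-3 = 8.558 × 10^-4 mol
n(Na2CO3) in the whole flask = 8.558 × 10^-4 × 200.0/20.00 = 8.558 × 10^-3 mol
mass of Na2CO3 = 8.558 × 10^-3 × 105.99 = 0.9071 g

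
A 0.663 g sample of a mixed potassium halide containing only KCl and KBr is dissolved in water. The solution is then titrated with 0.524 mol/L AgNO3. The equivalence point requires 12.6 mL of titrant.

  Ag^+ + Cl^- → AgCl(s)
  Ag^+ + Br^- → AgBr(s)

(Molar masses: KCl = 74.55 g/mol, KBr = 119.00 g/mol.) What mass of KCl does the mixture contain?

0.206 g

n(AgNO3) = 0.0126 × 0.524 = 6.60 × 10^-3 mol
Let x = n(KCl), y = n(KBr).
Titrant: 1x + 1y = 6.60 × 10^-3;  mass: 74.55x + 119.00y = 0.663
Solving, x = 2.76 × 10^-3 mol, y = 3.84 × 10^-3 mol
mass of KCl = 2.76 × 10^-3 × 74.55 = 0.206 g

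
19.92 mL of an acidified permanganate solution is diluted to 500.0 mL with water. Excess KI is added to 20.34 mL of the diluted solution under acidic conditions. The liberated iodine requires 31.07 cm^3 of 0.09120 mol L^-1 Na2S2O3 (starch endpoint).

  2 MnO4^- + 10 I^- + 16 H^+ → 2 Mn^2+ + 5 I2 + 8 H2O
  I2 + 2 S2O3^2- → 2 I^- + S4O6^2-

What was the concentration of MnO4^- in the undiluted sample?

n(S2O3^2-) = 0.03107 × 0.09120 = 2.834 × 10^-3 mol
n(I2) = n(S2O3^2-)/2 = 1.417 × 10^-3 mol
From the 2:5 ratio, n(MnO4^-) in the aliquot = 2/5 × 1.417 × 10^-3 = 5.667 × 10^-4 mol
[MnO4^-]_dilute = 5.667 × 10^-4 / 0.02034 = 0.02786 mol/L
[MnO4^-]_original = 0.02786 × 500.0/19.92 = 0.6994 mol/L

0.6994 mol/L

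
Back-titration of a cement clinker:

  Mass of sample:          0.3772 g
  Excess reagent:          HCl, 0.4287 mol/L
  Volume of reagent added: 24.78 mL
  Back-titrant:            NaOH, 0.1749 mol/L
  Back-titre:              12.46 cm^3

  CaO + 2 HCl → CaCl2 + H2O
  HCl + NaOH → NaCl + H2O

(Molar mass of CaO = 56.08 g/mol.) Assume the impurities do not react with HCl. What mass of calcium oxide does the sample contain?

0.2368 g

n(HCl) added = 0.02478 × 0.4287 = 0.01062 mol
n(NaOH) used in back-titration = 0.01246 × 0.1749 = 2.179 × 10^-3 mol
n(HCl) left over = 2.179 × 10^-3 mol (1:1 ratio)
n(HCl) consumed by analyte = 0.01062 − 2.179 × 10^-3 = 8.444 × 10^-3 mol
From the 1:2 ratio, n(CaO) = 1/2 × 8.444 × 10^-3 = 4.222 × 10^-3 mol
mass of CaO = 4.222 × 10^-3 × 56.08 = 0.2368 g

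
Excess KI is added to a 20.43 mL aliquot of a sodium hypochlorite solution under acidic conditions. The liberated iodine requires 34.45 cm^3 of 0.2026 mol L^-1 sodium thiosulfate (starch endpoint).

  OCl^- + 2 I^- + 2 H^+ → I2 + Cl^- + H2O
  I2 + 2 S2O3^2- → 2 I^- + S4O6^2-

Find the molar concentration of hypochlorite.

n(S2O3^2-) = 0.03445 × 0.2026 = 6.980 × 10^-3 mol
n(I2) = n(S2O3^2-)/2 = 3.490 × 10^-3 mol
n(OCl^-) in the aliquot = 3.490 × 10^-3 mol (1:1 ratio)
[OCl^-] = 3.490 × 10^-3 / 0.02043 = 0.1708 mol/L

0.1708 mol/L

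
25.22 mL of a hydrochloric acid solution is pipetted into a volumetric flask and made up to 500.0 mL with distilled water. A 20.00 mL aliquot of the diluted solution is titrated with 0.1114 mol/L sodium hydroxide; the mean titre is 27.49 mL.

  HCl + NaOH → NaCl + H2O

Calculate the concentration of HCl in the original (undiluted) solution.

n(NaOH) = 0.02749 × 0.1114 = 3.062 × 10^-3 mol
n(HCl) in the aliquot = 3.062 × 10^-3 mol (1:1 ratio)
[HCl]_dilute = 3.062 × 10^-3 / 0.02000 = 0.1531 mol/L
Dilution factor = 500.0 / 25.22 = 19.83
[HCl]_stock = 0.1531 × 19.83 = 3.036 mol/L

3.036 mol/L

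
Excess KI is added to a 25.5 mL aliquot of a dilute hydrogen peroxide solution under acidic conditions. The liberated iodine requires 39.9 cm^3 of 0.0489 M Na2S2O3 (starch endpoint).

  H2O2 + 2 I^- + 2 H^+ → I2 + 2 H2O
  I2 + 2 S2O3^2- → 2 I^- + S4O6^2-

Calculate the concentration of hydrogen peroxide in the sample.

0.0383 M

n(S2O3^2-) = 0.0399 × 0.0489 = 1.95 × 10^-3 mol
n(I2) = n(S2O3^2-)/2 = 9.76 × 10^-4 mol
n(H2O2) in the aliquot = 9.76 × 10^-4 mol (1:1 ratio)
[H2O2] = 9.76 × 10^-4 / 0.0255 = 0.0383 mol/L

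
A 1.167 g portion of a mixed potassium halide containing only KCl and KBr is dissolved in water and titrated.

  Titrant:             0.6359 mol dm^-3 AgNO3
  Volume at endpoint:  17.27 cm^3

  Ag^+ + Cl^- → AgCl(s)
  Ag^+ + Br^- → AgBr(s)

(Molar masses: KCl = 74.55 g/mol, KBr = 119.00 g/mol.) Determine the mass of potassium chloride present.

n(AgNO3) = 0.01727 × 0.6359 = 0.01098 mol
Let x = n(KCl), y = n(KBr).
Titrant: 1x + 1y = 0.01098;  mass: 74.55x + 119.00y = 1.167
Solving, x = 3.146 × 10^-3 mol, y = 7.836 × 10^-3 mol
mass of KCl = 3.146 × 10^-3 × 74.55 = 0.2346 g

0.2346 g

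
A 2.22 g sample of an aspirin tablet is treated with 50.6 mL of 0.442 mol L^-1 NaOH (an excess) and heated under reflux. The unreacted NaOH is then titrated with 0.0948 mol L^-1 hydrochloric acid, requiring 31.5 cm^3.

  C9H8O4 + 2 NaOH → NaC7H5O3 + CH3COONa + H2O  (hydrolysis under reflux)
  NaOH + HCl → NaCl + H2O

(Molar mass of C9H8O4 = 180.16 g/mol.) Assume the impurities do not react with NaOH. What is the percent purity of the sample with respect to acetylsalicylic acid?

78.6 %

n(NaOH) added = 0.0506 × 0.442 = 0.0224 mol
n(HCl) used in back-titration = 0.0315 × 0.0948 = 2.99 × 10^-3 mol
n(NaOH) left over = 2.99 × 10^-3 mol (1:1 ratio)
n(NaOH) consumed by analyte = 0.0224 − 2.99 × 10^-3 = 0.0194 mol
From the 1:2 ratio, n(C9H8O4) = 1/2 × 0.0194 = 9.69 × 10^-3 mol
mass of C9H8O4 = 9.69 × 10^-3 × 180.16 = 1.75 g
% C9H8O4 = 1.75 / 2.22 × 100 = 78.6 %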